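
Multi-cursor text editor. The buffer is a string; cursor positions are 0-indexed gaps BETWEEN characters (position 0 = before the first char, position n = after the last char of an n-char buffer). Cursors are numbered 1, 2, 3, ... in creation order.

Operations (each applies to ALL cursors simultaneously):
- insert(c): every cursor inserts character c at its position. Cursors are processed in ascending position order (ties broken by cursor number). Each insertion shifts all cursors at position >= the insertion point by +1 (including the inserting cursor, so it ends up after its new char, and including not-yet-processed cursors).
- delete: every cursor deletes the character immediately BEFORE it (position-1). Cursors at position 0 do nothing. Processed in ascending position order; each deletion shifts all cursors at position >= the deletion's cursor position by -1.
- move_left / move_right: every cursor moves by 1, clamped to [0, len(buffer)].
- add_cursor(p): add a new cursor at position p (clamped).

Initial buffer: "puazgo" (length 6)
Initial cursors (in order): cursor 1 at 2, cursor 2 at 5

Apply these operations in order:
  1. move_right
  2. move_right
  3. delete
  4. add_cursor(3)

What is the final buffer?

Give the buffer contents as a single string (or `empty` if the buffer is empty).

Answer: puag

Derivation:
After op 1 (move_right): buffer="puazgo" (len 6), cursors c1@3 c2@6, authorship ......
After op 2 (move_right): buffer="puazgo" (len 6), cursors c1@4 c2@6, authorship ......
After op 3 (delete): buffer="puag" (len 4), cursors c1@3 c2@4, authorship ....
After op 4 (add_cursor(3)): buffer="puag" (len 4), cursors c1@3 c3@3 c2@4, authorship ....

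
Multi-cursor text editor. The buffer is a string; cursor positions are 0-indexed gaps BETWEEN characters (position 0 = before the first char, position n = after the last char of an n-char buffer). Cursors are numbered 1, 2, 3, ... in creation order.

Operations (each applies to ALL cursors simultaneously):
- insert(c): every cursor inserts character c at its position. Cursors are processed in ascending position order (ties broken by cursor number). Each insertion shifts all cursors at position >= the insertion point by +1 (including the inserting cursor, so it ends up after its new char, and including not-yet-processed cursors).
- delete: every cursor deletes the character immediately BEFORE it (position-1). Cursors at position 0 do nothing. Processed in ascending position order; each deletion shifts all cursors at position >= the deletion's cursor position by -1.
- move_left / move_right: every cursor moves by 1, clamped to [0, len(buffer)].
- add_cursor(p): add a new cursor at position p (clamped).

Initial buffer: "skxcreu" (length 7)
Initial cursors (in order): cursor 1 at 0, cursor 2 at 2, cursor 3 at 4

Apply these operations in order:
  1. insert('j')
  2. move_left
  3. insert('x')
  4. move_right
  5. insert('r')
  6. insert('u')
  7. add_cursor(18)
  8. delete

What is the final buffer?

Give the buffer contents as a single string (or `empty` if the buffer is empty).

After op 1 (insert('j')): buffer="jskjxcjreu" (len 10), cursors c1@1 c2@4 c3@7, authorship 1..2..3...
After op 2 (move_left): buffer="jskjxcjreu" (len 10), cursors c1@0 c2@3 c3@6, authorship 1..2..3...
After op 3 (insert('x')): buffer="xjskxjxcxjreu" (len 13), cursors c1@1 c2@5 c3@9, authorship 11..22..33...
After op 4 (move_right): buffer="xjskxjxcxjreu" (len 13), cursors c1@2 c2@6 c3@10, authorship 11..22..33...
After op 5 (insert('r')): buffer="xjrskxjrxcxjrreu" (len 16), cursors c1@3 c2@8 c3@13, authorship 111..222..333...
After op 6 (insert('u')): buffer="xjruskxjruxcxjrureu" (len 19), cursors c1@4 c2@10 c3@16, authorship 1111..2222..3333...
After op 7 (add_cursor(18)): buffer="xjruskxjruxcxjrureu" (len 19), cursors c1@4 c2@10 c3@16 c4@18, authorship 1111..2222..3333...
After op 8 (delete): buffer="xjrskxjrxcxjrru" (len 15), cursors c1@3 c2@8 c3@13 c4@14, authorship 111..222..333..

Answer: xjrskxjrxcxjrru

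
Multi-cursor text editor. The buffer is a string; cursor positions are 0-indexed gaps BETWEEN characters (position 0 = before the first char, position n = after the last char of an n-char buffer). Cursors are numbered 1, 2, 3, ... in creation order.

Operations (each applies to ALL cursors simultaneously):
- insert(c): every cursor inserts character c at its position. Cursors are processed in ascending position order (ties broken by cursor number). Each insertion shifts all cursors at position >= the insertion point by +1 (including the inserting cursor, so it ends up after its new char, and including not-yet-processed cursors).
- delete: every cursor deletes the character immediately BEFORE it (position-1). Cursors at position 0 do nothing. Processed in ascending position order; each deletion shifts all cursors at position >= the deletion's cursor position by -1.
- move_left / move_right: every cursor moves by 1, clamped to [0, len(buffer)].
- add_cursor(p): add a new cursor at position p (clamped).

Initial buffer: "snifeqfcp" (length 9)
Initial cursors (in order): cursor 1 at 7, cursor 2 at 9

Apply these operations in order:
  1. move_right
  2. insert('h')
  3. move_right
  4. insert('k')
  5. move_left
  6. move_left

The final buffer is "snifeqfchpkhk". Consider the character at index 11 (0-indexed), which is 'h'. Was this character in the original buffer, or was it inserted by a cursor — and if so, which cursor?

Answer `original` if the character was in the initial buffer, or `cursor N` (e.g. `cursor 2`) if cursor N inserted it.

After op 1 (move_right): buffer="snifeqfcp" (len 9), cursors c1@8 c2@9, authorship .........
After op 2 (insert('h')): buffer="snifeqfchph" (len 11), cursors c1@9 c2@11, authorship ........1.2
After op 3 (move_right): buffer="snifeqfchph" (len 11), cursors c1@10 c2@11, authorship ........1.2
After op 4 (insert('k')): buffer="snifeqfchpkhk" (len 13), cursors c1@11 c2@13, authorship ........1.122
After op 5 (move_left): buffer="snifeqfchpkhk" (len 13), cursors c1@10 c2@12, authorship ........1.122
After op 6 (move_left): buffer="snifeqfchpkhk" (len 13), cursors c1@9 c2@11, authorship ........1.122
Authorship (.=original, N=cursor N): . . . . . . . . 1 . 1 2 2
Index 11: author = 2

Answer: cursor 2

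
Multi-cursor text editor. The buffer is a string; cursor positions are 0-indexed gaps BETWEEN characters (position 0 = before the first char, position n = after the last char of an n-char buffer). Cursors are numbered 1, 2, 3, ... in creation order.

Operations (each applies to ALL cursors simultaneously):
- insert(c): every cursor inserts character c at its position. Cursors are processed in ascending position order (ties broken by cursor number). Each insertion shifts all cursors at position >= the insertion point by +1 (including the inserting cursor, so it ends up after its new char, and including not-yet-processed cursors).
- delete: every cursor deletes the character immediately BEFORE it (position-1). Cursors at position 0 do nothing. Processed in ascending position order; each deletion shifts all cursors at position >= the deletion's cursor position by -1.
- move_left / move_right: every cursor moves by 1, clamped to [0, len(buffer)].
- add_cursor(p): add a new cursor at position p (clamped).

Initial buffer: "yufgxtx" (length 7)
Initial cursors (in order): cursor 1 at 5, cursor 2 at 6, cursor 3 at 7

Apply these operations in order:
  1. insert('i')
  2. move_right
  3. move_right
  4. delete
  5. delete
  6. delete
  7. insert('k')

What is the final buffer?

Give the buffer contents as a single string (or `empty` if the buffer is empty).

After op 1 (insert('i')): buffer="yufgxitixi" (len 10), cursors c1@6 c2@8 c3@10, authorship .....1.2.3
After op 2 (move_right): buffer="yufgxitixi" (len 10), cursors c1@7 c2@9 c3@10, authorship .....1.2.3
After op 3 (move_right): buffer="yufgxitixi" (len 10), cursors c1@8 c2@10 c3@10, authorship .....1.2.3
After op 4 (delete): buffer="yufgxit" (len 7), cursors c1@7 c2@7 c3@7, authorship .....1.
After op 5 (delete): buffer="yufg" (len 4), cursors c1@4 c2@4 c3@4, authorship ....
After op 6 (delete): buffer="y" (len 1), cursors c1@1 c2@1 c3@1, authorship .
After op 7 (insert('k')): buffer="ykkk" (len 4), cursors c1@4 c2@4 c3@4, authorship .123

Answer: ykkk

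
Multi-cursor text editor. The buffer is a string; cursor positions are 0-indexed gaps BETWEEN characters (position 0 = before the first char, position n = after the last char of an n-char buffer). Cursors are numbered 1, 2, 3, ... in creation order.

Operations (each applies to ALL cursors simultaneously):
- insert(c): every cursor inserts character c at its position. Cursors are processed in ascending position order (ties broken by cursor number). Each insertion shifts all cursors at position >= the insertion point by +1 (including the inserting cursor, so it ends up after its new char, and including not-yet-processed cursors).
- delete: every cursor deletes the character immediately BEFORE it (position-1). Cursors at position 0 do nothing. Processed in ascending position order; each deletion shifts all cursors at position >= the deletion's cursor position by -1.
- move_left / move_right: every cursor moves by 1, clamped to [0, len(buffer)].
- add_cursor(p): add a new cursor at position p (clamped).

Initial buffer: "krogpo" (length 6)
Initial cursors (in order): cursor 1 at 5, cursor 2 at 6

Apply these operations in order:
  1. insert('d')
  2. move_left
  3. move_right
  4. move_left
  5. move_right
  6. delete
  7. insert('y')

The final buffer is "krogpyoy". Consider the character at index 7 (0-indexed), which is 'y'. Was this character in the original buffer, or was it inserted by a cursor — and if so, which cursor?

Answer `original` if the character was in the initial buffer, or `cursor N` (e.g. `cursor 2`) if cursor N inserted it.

Answer: cursor 2

Derivation:
After op 1 (insert('d')): buffer="krogpdod" (len 8), cursors c1@6 c2@8, authorship .....1.2
After op 2 (move_left): buffer="krogpdod" (len 8), cursors c1@5 c2@7, authorship .....1.2
After op 3 (move_right): buffer="krogpdod" (len 8), cursors c1@6 c2@8, authorship .....1.2
After op 4 (move_left): buffer="krogpdod" (len 8), cursors c1@5 c2@7, authorship .....1.2
After op 5 (move_right): buffer="krogpdod" (len 8), cursors c1@6 c2@8, authorship .....1.2
After op 6 (delete): buffer="krogpo" (len 6), cursors c1@5 c2@6, authorship ......
After op 7 (insert('y')): buffer="krogpyoy" (len 8), cursors c1@6 c2@8, authorship .....1.2
Authorship (.=original, N=cursor N): . . . . . 1 . 2
Index 7: author = 2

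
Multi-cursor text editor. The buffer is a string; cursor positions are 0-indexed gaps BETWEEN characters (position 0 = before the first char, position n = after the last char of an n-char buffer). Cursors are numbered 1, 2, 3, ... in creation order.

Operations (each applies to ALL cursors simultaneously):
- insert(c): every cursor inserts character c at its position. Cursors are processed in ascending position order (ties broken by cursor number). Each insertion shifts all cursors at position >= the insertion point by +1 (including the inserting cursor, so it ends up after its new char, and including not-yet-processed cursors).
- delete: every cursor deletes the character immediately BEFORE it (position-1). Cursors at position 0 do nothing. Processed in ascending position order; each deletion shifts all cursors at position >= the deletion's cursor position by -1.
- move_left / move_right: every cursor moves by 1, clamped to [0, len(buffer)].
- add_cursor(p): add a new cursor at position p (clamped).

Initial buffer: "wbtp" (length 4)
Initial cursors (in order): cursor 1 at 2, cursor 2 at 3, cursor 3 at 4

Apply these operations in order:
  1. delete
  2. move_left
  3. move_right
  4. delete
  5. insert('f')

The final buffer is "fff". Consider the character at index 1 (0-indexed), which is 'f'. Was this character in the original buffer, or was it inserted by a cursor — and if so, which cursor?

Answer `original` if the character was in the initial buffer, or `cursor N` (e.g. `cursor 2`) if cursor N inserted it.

After op 1 (delete): buffer="w" (len 1), cursors c1@1 c2@1 c3@1, authorship .
After op 2 (move_left): buffer="w" (len 1), cursors c1@0 c2@0 c3@0, authorship .
After op 3 (move_right): buffer="w" (len 1), cursors c1@1 c2@1 c3@1, authorship .
After op 4 (delete): buffer="" (len 0), cursors c1@0 c2@0 c3@0, authorship 
After op 5 (insert('f')): buffer="fff" (len 3), cursors c1@3 c2@3 c3@3, authorship 123
Authorship (.=original, N=cursor N): 1 2 3
Index 1: author = 2

Answer: cursor 2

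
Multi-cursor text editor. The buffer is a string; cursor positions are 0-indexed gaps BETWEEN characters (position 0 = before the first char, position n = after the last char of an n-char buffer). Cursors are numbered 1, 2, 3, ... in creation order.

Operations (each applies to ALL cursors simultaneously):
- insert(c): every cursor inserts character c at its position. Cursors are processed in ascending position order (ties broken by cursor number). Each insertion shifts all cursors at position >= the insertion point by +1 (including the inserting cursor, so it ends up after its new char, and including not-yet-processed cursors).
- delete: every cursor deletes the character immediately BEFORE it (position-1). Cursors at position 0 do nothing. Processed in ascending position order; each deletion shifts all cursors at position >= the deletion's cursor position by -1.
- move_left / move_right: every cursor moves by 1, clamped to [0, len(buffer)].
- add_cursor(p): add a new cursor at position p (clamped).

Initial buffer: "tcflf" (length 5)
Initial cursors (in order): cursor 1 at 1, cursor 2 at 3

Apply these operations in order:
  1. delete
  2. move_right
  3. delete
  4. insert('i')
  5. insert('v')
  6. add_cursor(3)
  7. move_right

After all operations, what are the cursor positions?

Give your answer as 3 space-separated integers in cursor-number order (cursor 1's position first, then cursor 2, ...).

After op 1 (delete): buffer="clf" (len 3), cursors c1@0 c2@1, authorship ...
After op 2 (move_right): buffer="clf" (len 3), cursors c1@1 c2@2, authorship ...
After op 3 (delete): buffer="f" (len 1), cursors c1@0 c2@0, authorship .
After op 4 (insert('i')): buffer="iif" (len 3), cursors c1@2 c2@2, authorship 12.
After op 5 (insert('v')): buffer="iivvf" (len 5), cursors c1@4 c2@4, authorship 1212.
After op 6 (add_cursor(3)): buffer="iivvf" (len 5), cursors c3@3 c1@4 c2@4, authorship 1212.
After op 7 (move_right): buffer="iivvf" (len 5), cursors c3@4 c1@5 c2@5, authorship 1212.

Answer: 5 5 4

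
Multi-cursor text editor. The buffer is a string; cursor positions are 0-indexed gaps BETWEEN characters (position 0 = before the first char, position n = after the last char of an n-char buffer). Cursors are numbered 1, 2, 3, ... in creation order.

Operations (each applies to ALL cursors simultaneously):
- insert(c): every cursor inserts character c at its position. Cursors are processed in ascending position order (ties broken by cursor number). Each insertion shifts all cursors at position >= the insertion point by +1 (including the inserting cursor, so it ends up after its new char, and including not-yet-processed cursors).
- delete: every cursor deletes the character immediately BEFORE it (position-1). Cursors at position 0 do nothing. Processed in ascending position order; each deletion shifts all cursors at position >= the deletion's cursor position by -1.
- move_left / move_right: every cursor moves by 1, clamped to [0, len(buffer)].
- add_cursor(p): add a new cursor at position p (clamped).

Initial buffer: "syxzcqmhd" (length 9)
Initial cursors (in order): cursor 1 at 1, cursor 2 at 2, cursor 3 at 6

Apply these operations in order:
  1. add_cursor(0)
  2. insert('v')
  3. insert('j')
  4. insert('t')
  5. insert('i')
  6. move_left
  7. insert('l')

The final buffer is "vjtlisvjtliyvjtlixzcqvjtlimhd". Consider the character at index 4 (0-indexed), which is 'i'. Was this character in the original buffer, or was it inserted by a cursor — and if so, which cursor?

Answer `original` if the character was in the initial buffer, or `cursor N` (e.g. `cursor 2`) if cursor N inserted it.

After op 1 (add_cursor(0)): buffer="syxzcqmhd" (len 9), cursors c4@0 c1@1 c2@2 c3@6, authorship .........
After op 2 (insert('v')): buffer="vsvyvxzcqvmhd" (len 13), cursors c4@1 c1@3 c2@5 c3@10, authorship 4.1.2....3...
After op 3 (insert('j')): buffer="vjsvjyvjxzcqvjmhd" (len 17), cursors c4@2 c1@5 c2@8 c3@14, authorship 44.11.22....33...
After op 4 (insert('t')): buffer="vjtsvjtyvjtxzcqvjtmhd" (len 21), cursors c4@3 c1@7 c2@11 c3@18, authorship 444.111.222....333...
After op 5 (insert('i')): buffer="vjtisvjtiyvjtixzcqvjtimhd" (len 25), cursors c4@4 c1@9 c2@14 c3@22, authorship 4444.1111.2222....3333...
After op 6 (move_left): buffer="vjtisvjtiyvjtixzcqvjtimhd" (len 25), cursors c4@3 c1@8 c2@13 c3@21, authorship 4444.1111.2222....3333...
After op 7 (insert('l')): buffer="vjtlisvjtliyvjtlixzcqvjtlimhd" (len 29), cursors c4@4 c1@10 c2@16 c3@25, authorship 44444.11111.22222....33333...
Authorship (.=original, N=cursor N): 4 4 4 4 4 . 1 1 1 1 1 . 2 2 2 2 2 . . . . 3 3 3 3 3 . . .
Index 4: author = 4

Answer: cursor 4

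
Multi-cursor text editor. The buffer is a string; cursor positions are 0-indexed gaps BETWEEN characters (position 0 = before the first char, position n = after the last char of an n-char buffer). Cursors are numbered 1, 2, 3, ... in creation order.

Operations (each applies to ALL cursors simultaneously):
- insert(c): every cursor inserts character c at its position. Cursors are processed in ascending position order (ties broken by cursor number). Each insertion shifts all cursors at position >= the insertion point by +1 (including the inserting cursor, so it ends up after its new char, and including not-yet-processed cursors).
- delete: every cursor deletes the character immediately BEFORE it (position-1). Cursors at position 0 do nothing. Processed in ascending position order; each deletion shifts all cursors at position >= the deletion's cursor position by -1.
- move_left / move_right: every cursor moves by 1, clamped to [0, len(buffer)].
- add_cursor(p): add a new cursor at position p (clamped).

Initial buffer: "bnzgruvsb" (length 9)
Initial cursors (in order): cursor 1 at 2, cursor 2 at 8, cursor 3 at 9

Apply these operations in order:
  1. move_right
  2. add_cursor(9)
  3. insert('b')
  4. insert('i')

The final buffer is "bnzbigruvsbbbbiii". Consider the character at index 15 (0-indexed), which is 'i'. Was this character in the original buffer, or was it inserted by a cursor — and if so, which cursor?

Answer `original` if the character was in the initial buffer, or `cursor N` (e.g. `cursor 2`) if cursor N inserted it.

After op 1 (move_right): buffer="bnzgruvsb" (len 9), cursors c1@3 c2@9 c3@9, authorship .........
After op 2 (add_cursor(9)): buffer="bnzgruvsb" (len 9), cursors c1@3 c2@9 c3@9 c4@9, authorship .........
After op 3 (insert('b')): buffer="bnzbgruvsbbbb" (len 13), cursors c1@4 c2@13 c3@13 c4@13, authorship ...1......234
After op 4 (insert('i')): buffer="bnzbigruvsbbbbiii" (len 17), cursors c1@5 c2@17 c3@17 c4@17, authorship ...11......234234
Authorship (.=original, N=cursor N): . . . 1 1 . . . . . . 2 3 4 2 3 4
Index 15: author = 3

Answer: cursor 3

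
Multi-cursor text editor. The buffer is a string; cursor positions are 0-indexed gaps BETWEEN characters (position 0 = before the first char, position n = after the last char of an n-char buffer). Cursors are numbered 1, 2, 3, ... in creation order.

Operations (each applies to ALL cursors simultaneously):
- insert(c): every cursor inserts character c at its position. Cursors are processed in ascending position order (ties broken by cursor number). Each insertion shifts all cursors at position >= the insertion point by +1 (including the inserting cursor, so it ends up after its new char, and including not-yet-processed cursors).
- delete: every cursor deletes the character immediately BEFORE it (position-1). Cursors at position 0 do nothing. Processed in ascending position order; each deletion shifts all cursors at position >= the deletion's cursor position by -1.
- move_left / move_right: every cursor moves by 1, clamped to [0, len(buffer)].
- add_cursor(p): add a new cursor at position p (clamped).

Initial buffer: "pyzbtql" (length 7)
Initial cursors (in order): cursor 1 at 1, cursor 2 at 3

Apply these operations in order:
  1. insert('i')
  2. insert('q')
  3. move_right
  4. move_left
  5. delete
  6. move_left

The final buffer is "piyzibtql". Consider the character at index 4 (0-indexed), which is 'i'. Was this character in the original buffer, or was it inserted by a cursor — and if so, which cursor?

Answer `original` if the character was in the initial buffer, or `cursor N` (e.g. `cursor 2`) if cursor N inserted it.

After op 1 (insert('i')): buffer="piyzibtql" (len 9), cursors c1@2 c2@5, authorship .1..2....
After op 2 (insert('q')): buffer="piqyziqbtql" (len 11), cursors c1@3 c2@7, authorship .11..22....
After op 3 (move_right): buffer="piqyziqbtql" (len 11), cursors c1@4 c2@8, authorship .11..22....
After op 4 (move_left): buffer="piqyziqbtql" (len 11), cursors c1@3 c2@7, authorship .11..22....
After op 5 (delete): buffer="piyzibtql" (len 9), cursors c1@2 c2@5, authorship .1..2....
After op 6 (move_left): buffer="piyzibtql" (len 9), cursors c1@1 c2@4, authorship .1..2....
Authorship (.=original, N=cursor N): . 1 . . 2 . . . .
Index 4: author = 2

Answer: cursor 2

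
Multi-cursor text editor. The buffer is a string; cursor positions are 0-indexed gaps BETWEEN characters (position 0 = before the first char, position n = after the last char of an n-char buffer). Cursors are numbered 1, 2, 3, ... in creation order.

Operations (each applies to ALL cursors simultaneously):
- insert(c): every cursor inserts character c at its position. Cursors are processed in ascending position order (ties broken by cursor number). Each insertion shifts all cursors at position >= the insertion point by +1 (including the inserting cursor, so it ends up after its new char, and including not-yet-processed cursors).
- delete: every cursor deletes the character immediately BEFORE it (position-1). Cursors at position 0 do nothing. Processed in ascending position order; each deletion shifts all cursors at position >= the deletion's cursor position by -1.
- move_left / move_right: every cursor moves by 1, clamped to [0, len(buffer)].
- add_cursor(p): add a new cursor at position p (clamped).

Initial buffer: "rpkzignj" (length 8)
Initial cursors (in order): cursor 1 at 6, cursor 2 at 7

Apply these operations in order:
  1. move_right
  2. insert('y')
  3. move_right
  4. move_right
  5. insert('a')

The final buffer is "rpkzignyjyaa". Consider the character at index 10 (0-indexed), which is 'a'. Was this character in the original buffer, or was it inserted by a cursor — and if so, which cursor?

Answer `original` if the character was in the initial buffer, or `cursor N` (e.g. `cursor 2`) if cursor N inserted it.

After op 1 (move_right): buffer="rpkzignj" (len 8), cursors c1@7 c2@8, authorship ........
After op 2 (insert('y')): buffer="rpkzignyjy" (len 10), cursors c1@8 c2@10, authorship .......1.2
After op 3 (move_right): buffer="rpkzignyjy" (len 10), cursors c1@9 c2@10, authorship .......1.2
After op 4 (move_right): buffer="rpkzignyjy" (len 10), cursors c1@10 c2@10, authorship .......1.2
After op 5 (insert('a')): buffer="rpkzignyjyaa" (len 12), cursors c1@12 c2@12, authorship .......1.212
Authorship (.=original, N=cursor N): . . . . . . . 1 . 2 1 2
Index 10: author = 1

Answer: cursor 1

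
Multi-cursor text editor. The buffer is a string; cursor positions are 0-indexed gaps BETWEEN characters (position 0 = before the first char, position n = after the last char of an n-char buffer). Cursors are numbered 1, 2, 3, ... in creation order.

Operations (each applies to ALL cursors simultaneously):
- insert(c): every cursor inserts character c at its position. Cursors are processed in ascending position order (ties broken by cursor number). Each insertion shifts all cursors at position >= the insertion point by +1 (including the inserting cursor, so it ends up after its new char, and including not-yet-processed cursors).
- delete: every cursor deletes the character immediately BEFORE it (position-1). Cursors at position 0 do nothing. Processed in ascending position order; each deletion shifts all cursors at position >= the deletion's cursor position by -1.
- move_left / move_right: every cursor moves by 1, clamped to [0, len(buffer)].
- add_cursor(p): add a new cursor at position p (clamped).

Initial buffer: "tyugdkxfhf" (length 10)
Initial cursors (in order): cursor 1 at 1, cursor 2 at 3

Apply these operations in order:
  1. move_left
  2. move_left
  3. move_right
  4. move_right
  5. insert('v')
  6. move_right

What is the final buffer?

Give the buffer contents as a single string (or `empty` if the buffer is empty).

After op 1 (move_left): buffer="tyugdkxfhf" (len 10), cursors c1@0 c2@2, authorship ..........
After op 2 (move_left): buffer="tyugdkxfhf" (len 10), cursors c1@0 c2@1, authorship ..........
After op 3 (move_right): buffer="tyugdkxfhf" (len 10), cursors c1@1 c2@2, authorship ..........
After op 4 (move_right): buffer="tyugdkxfhf" (len 10), cursors c1@2 c2@3, authorship ..........
After op 5 (insert('v')): buffer="tyvuvgdkxfhf" (len 12), cursors c1@3 c2@5, authorship ..1.2.......
After op 6 (move_right): buffer="tyvuvgdkxfhf" (len 12), cursors c1@4 c2@6, authorship ..1.2.......

Answer: tyvuvgdkxfhf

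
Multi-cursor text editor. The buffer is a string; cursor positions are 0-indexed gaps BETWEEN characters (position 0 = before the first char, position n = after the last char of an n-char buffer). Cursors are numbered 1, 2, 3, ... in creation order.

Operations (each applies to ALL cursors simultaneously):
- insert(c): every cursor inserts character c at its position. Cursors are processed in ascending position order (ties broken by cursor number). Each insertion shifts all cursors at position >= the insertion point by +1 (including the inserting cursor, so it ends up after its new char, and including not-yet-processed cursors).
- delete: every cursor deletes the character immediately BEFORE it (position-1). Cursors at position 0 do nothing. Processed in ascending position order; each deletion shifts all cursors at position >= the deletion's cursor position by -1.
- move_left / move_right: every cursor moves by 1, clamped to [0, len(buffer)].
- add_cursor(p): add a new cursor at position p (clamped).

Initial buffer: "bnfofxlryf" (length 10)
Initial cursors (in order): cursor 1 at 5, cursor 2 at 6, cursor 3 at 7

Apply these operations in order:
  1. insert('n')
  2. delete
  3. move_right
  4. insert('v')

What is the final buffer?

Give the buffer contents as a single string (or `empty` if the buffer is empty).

After op 1 (insert('n')): buffer="bnfofnxnlnryf" (len 13), cursors c1@6 c2@8 c3@10, authorship .....1.2.3...
After op 2 (delete): buffer="bnfofxlryf" (len 10), cursors c1@5 c2@6 c3@7, authorship ..........
After op 3 (move_right): buffer="bnfofxlryf" (len 10), cursors c1@6 c2@7 c3@8, authorship ..........
After op 4 (insert('v')): buffer="bnfofxvlvrvyf" (len 13), cursors c1@7 c2@9 c3@11, authorship ......1.2.3..

Answer: bnfofxvlvrvyf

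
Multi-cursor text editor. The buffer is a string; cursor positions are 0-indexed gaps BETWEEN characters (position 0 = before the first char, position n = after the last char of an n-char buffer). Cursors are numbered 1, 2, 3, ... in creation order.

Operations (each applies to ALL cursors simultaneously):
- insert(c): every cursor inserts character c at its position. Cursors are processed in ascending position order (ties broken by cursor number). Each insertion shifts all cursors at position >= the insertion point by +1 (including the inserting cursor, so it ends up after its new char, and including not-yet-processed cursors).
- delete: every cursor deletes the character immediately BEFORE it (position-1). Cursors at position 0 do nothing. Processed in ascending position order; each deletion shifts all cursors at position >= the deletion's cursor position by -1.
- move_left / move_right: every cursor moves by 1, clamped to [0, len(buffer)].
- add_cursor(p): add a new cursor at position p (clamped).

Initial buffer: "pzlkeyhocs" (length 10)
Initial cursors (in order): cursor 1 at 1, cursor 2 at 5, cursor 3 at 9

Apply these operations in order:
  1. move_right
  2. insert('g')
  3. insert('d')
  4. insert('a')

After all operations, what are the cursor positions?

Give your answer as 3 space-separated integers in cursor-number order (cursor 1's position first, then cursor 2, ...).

After op 1 (move_right): buffer="pzlkeyhocs" (len 10), cursors c1@2 c2@6 c3@10, authorship ..........
After op 2 (insert('g')): buffer="pzglkeyghocsg" (len 13), cursors c1@3 c2@8 c3@13, authorship ..1....2....3
After op 3 (insert('d')): buffer="pzgdlkeygdhocsgd" (len 16), cursors c1@4 c2@10 c3@16, authorship ..11....22....33
After op 4 (insert('a')): buffer="pzgdalkeygdahocsgda" (len 19), cursors c1@5 c2@12 c3@19, authorship ..111....222....333

Answer: 5 12 19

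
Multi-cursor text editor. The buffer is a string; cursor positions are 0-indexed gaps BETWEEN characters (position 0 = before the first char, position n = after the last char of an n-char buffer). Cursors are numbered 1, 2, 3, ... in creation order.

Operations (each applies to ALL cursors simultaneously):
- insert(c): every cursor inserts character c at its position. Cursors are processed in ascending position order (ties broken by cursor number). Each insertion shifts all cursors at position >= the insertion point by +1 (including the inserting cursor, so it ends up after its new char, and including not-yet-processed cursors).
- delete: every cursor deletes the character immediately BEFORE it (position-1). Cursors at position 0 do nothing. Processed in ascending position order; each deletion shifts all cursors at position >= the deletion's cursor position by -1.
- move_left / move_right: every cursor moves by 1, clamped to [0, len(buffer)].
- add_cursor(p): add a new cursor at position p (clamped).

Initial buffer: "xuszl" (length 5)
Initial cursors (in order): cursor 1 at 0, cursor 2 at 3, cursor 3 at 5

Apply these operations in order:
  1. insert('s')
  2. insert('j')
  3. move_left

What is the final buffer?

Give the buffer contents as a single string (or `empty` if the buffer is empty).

Answer: sjxussjzlsj

Derivation:
After op 1 (insert('s')): buffer="sxusszls" (len 8), cursors c1@1 c2@5 c3@8, authorship 1...2..3
After op 2 (insert('j')): buffer="sjxussjzlsj" (len 11), cursors c1@2 c2@7 c3@11, authorship 11...22..33
After op 3 (move_left): buffer="sjxussjzlsj" (len 11), cursors c1@1 c2@6 c3@10, authorship 11...22..33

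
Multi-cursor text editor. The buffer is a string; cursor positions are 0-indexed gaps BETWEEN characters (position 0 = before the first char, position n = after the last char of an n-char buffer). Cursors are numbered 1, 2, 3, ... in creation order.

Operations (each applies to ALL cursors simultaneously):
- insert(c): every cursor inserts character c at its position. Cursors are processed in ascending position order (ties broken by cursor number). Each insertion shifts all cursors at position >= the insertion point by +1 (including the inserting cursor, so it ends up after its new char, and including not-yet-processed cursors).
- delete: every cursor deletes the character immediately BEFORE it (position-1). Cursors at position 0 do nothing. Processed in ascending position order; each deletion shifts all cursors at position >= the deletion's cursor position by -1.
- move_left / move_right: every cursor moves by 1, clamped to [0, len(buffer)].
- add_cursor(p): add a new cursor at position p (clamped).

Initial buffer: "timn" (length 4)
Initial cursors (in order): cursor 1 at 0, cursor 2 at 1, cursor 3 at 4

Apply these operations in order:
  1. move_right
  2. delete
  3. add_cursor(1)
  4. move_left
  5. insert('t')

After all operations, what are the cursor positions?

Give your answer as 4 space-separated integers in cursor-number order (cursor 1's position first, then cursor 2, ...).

After op 1 (move_right): buffer="timn" (len 4), cursors c1@1 c2@2 c3@4, authorship ....
After op 2 (delete): buffer="m" (len 1), cursors c1@0 c2@0 c3@1, authorship .
After op 3 (add_cursor(1)): buffer="m" (len 1), cursors c1@0 c2@0 c3@1 c4@1, authorship .
After op 4 (move_left): buffer="m" (len 1), cursors c1@0 c2@0 c3@0 c4@0, authorship .
After op 5 (insert('t')): buffer="ttttm" (len 5), cursors c1@4 c2@4 c3@4 c4@4, authorship 1234.

Answer: 4 4 4 4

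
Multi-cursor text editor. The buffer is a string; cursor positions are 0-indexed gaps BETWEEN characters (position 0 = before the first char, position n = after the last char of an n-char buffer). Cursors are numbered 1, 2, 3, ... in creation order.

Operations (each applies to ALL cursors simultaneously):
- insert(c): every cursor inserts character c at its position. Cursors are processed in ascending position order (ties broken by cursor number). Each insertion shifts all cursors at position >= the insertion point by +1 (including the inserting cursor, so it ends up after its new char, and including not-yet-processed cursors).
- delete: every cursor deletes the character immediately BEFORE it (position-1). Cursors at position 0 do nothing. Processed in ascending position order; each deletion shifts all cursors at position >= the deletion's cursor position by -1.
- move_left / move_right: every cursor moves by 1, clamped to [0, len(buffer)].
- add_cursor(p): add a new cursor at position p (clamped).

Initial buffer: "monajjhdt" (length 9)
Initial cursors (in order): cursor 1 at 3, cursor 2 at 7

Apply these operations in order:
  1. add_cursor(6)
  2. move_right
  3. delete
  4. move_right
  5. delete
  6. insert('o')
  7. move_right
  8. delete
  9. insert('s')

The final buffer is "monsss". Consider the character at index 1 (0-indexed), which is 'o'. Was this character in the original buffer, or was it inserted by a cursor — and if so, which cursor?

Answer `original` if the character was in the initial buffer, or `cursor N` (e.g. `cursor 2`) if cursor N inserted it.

Answer: original

Derivation:
After op 1 (add_cursor(6)): buffer="monajjhdt" (len 9), cursors c1@3 c3@6 c2@7, authorship .........
After op 2 (move_right): buffer="monajjhdt" (len 9), cursors c1@4 c3@7 c2@8, authorship .........
After op 3 (delete): buffer="monjjt" (len 6), cursors c1@3 c2@5 c3@5, authorship ......
After op 4 (move_right): buffer="monjjt" (len 6), cursors c1@4 c2@6 c3@6, authorship ......
After op 5 (delete): buffer="mon" (len 3), cursors c1@3 c2@3 c3@3, authorship ...
After op 6 (insert('o')): buffer="monooo" (len 6), cursors c1@6 c2@6 c3@6, authorship ...123
After op 7 (move_right): buffer="monooo" (len 6), cursors c1@6 c2@6 c3@6, authorship ...123
After op 8 (delete): buffer="mon" (len 3), cursors c1@3 c2@3 c3@3, authorship ...
After op 9 (insert('s')): buffer="monsss" (len 6), cursors c1@6 c2@6 c3@6, authorship ...123
Authorship (.=original, N=cursor N): . . . 1 2 3
Index 1: author = original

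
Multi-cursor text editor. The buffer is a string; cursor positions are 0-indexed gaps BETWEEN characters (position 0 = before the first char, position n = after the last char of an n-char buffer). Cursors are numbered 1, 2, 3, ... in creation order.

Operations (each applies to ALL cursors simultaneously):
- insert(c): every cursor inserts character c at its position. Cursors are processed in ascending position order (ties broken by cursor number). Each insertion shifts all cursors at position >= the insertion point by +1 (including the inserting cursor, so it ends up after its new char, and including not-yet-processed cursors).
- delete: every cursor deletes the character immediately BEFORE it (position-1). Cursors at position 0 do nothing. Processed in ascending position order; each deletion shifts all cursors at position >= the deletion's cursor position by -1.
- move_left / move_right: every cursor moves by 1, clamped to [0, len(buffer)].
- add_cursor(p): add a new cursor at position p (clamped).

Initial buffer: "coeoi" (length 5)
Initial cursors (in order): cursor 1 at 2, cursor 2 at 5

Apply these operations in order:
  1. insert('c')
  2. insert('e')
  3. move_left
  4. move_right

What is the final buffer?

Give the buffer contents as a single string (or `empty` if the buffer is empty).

Answer: coceeoice

Derivation:
After op 1 (insert('c')): buffer="coceoic" (len 7), cursors c1@3 c2@7, authorship ..1...2
After op 2 (insert('e')): buffer="coceeoice" (len 9), cursors c1@4 c2@9, authorship ..11...22
After op 3 (move_left): buffer="coceeoice" (len 9), cursors c1@3 c2@8, authorship ..11...22
After op 4 (move_right): buffer="coceeoice" (len 9), cursors c1@4 c2@9, authorship ..11...22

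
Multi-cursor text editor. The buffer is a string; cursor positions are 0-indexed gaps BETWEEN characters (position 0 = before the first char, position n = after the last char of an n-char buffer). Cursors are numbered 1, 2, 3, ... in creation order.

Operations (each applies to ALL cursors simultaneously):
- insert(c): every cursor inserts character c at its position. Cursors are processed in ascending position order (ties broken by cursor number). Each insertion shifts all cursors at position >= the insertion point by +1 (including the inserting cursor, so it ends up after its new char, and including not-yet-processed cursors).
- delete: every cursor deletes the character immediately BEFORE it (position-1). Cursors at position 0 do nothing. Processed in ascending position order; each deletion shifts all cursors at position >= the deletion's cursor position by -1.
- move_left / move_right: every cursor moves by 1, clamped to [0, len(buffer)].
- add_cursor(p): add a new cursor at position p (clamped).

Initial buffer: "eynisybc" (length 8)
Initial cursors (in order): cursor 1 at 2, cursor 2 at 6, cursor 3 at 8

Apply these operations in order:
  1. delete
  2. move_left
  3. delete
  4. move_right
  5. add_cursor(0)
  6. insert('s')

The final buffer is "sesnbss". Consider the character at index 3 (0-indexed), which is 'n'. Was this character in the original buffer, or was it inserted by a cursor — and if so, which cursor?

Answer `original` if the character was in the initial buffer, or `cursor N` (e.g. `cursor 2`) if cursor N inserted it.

Answer: original

Derivation:
After op 1 (delete): buffer="enisb" (len 5), cursors c1@1 c2@4 c3@5, authorship .....
After op 2 (move_left): buffer="enisb" (len 5), cursors c1@0 c2@3 c3@4, authorship .....
After op 3 (delete): buffer="enb" (len 3), cursors c1@0 c2@2 c3@2, authorship ...
After op 4 (move_right): buffer="enb" (len 3), cursors c1@1 c2@3 c3@3, authorship ...
After op 5 (add_cursor(0)): buffer="enb" (len 3), cursors c4@0 c1@1 c2@3 c3@3, authorship ...
After op 6 (insert('s')): buffer="sesnbss" (len 7), cursors c4@1 c1@3 c2@7 c3@7, authorship 4.1..23
Authorship (.=original, N=cursor N): 4 . 1 . . 2 3
Index 3: author = original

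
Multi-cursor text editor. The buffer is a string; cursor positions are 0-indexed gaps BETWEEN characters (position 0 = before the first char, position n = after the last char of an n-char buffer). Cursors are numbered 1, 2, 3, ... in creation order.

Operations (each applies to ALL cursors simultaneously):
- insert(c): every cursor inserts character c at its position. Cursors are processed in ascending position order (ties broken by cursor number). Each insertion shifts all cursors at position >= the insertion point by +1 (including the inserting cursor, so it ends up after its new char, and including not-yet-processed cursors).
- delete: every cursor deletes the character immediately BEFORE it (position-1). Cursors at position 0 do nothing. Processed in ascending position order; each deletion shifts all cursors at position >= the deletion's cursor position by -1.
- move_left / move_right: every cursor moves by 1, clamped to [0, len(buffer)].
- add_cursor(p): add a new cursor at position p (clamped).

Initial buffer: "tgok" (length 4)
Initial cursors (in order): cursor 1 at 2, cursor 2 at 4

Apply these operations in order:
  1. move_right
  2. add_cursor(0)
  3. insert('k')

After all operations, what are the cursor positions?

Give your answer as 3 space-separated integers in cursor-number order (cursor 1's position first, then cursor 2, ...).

Answer: 5 7 1

Derivation:
After op 1 (move_right): buffer="tgok" (len 4), cursors c1@3 c2@4, authorship ....
After op 2 (add_cursor(0)): buffer="tgok" (len 4), cursors c3@0 c1@3 c2@4, authorship ....
After op 3 (insert('k')): buffer="ktgokkk" (len 7), cursors c3@1 c1@5 c2@7, authorship 3...1.2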